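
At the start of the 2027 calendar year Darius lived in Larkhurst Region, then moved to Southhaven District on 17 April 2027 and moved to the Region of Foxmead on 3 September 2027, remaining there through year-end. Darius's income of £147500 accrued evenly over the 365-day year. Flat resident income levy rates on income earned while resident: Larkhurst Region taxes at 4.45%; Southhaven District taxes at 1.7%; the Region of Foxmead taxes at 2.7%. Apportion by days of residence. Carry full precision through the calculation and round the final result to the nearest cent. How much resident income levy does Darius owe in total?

£4170.41

Larkhurst Region, 1 January – 16 April 2027: 106 days → £147500 × 4.45% × 106/365 = £1906.1849
Southhaven District, 17 April – 2 September 2027: 139 days → £147500 × 1.7% × 139/365 = £954.9110
The Region of Foxmead, 3 September – 31 December 2027: 120 days → £147500 × 2.7% × 120/365 = £1309.3151
Total = £4170.4110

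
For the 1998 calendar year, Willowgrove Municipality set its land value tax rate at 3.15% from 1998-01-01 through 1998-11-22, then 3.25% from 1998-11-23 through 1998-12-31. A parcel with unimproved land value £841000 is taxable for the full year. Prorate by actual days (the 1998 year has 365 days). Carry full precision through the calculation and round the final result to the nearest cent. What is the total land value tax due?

1998-01-01 to 1998-11-22: 326 days at 3.15% → £841000 × 3.15% × 326/365 = £23660.9014
1998-11-23 to 1998-12-31: 39 days at 3.25% → £841000 × 3.25% × 39/365 = £2920.4589
Total = £26581.3603

£26581.36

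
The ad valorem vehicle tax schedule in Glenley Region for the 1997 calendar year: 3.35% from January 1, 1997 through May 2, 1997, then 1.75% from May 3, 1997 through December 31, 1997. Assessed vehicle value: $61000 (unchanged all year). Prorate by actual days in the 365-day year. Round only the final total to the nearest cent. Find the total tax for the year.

$1393.72

January 1 – May 2, 1997: 122 days at 3.35% → $61000 × 3.35% × 122/365 = $683.0329
May 3 – December 31, 1997: 243 days at 1.75% → $61000 × 1.75% × 243/365 = $710.6918
Total = $1393.7247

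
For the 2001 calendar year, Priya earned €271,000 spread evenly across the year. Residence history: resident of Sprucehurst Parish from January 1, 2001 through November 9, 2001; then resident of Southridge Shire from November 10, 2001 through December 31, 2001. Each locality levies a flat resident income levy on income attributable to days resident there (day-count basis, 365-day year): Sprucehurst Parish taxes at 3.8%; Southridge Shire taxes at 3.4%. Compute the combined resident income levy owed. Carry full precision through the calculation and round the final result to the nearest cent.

€10,143.57

Sprucehurst Parish, January 1 – November 9, 2001: 313 days → €271,000 × 3.8% × 313/365 = €8,830.8877
Southridge Shire, November 10 – December 31, 2001: 52 days → €271,000 × 3.4% × 52/365 = €1,312.6795
Total = €10,143.5671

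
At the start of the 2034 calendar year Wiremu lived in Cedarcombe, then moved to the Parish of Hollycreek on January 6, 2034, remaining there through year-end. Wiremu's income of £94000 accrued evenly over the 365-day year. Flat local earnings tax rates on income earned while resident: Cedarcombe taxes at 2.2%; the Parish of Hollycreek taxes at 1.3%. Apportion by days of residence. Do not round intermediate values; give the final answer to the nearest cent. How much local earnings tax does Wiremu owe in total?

£1233.59

Cedarcombe, January 1 – January 5, 2034: 5 days → £94000 × 2.2% × 5/365 = £28.3288
The Parish of Hollycreek, January 6 – December 31, 2034: 360 days → £94000 × 1.3% × 360/365 = £1205.2603
Total = £1233.5890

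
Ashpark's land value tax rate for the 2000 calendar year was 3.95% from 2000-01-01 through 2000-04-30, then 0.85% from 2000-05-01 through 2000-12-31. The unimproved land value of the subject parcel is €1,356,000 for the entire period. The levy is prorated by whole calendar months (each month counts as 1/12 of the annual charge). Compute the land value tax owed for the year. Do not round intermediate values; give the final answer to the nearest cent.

2000-01-01 to 2000-04-30: 4 months at 3.95% → €1,356,000 × 3.95% × 4/12 = €17,854.0000
2000-05-01 to 2000-12-31: 8 months at 0.85% → €1,356,000 × 0.85% × 8/12 = €7,684.0000
Total = €25,538.0000

€25,538.00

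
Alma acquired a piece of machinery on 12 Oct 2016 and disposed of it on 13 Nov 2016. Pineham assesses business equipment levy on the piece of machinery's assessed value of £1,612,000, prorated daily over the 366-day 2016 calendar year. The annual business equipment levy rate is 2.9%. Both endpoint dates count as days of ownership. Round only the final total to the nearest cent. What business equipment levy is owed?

Days held (12 Oct – 13 Nov 2016): 33 out of 366
Tax = £1,612,000 × 2.9% × 33/366 = £4,214.9836

£4,214.98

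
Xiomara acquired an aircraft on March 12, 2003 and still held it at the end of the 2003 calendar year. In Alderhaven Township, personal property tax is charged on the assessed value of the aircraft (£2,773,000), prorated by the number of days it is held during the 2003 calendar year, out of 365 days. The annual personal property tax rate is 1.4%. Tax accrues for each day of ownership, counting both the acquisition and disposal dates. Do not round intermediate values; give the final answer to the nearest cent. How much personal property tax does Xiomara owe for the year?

£31,376.68

Days held (March 12 – December 31, 2003): 295 out of 365
Tax = £2,773,000 × 1.4% × 295/365 = £31,376.6849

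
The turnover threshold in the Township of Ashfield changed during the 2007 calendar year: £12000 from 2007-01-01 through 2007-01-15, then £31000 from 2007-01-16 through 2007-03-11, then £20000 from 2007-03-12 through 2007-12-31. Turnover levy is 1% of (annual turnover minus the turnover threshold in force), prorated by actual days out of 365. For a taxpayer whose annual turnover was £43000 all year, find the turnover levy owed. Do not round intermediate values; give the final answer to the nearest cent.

2007-01-01 to 2007-01-15: 15 days, exemption £12000 → (£43000 − £12000) × 1% × 15/365 = £12.7397
2007-01-16 to 2007-03-11: 55 days, exemption £31000 → (£43000 − £31000) × 1% × 55/365 = £18.0822
2007-03-12 to 2007-12-31: 295 days, exemption £20000 → (£43000 − £20000) × 1% × 295/365 = £185.8904
Total = £216.7123

£216.71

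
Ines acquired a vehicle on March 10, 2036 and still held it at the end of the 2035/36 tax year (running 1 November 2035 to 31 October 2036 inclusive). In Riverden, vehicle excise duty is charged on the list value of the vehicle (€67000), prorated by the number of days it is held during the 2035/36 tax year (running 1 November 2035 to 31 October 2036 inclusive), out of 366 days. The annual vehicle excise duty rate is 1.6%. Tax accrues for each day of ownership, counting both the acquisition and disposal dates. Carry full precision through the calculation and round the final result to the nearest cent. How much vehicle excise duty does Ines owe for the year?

€691.23

Days held (March 10 – October 31, 2036): 236 out of 366
Tax = €67000 × 1.6% × 236/366 = €691.2350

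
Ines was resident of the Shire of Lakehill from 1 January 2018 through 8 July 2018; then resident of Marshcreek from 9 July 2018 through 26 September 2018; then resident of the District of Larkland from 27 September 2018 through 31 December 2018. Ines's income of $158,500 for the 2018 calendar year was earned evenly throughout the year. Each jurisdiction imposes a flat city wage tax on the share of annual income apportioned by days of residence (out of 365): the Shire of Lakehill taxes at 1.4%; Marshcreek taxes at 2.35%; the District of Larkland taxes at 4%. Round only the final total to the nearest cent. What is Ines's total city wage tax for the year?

$3,632.91

The Shire of Lakehill, 1 January – 8 July 2018: 189 days → $158,500 × 1.4% × 189/365 = $1,149.0164
Marshcreek, 9 July – 26 September 2018: 80 days → $158,500 × 2.35% × 80/365 = $816.3836
The District of Larkland, 27 September – 31 December 2018: 96 days → $158,500 × 4% × 96/365 = $1,667.5068
Total = $3,632.9068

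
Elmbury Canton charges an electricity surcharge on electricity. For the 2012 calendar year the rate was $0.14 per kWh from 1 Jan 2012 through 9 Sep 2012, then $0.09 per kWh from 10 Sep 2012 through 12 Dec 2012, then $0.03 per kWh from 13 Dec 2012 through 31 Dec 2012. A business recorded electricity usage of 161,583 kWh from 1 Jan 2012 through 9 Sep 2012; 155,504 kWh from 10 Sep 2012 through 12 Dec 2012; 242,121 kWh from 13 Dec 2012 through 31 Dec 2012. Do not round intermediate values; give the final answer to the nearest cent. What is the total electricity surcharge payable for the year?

$43,880.61

1 Jan – 9 Sep 2012: 161,583 kWh at $0.14/kWh → $22,621.62
10 Sep – 12 Dec 2012: 155,504 kWh at $0.09/kWh → $13,995.36
13 Dec – 31 Dec 2012: 242,121 kWh at $0.03/kWh → $7,263.63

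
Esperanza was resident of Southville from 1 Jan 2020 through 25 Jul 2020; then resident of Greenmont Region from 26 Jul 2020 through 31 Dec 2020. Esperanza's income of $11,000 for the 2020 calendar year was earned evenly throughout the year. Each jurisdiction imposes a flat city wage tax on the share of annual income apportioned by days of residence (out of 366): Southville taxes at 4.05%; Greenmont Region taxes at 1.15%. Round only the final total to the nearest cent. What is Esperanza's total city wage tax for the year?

$306.92

Southville, 1 Jan – 25 Jul 2020: 207 days → $11,000 × 4.05% × 207/366 = $251.9631
Greenmont Region, 26 Jul – 31 Dec 2020: 159 days → $11,000 × 1.15% × 159/366 = $54.9549
Total = $306.9180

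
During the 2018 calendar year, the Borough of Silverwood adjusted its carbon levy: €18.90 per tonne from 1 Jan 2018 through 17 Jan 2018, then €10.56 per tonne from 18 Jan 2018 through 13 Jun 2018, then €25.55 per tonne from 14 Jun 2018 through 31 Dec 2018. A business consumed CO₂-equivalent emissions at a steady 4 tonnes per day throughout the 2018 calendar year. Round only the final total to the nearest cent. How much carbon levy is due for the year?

1 Jan – 17 Jan 2018: 17 days × 4 tonnes/day = 68 tonnes at €18.90/tonne → €1,285.20
18 Jan – 13 Jun 2018: 147 days × 4 tonnes/day = 588 tonnes at €10.56/tonne → €6,209.28
14 Jun – 31 Dec 2018: 201 days × 4 tonnes/day = 804 tonnes at €25.55/tonne → €20,542.20

€28,036.68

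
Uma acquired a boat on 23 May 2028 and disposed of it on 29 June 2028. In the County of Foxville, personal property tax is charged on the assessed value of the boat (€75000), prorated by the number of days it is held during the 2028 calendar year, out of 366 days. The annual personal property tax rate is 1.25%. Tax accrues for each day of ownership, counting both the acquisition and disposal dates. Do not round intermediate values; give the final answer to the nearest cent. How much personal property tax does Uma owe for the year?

€97.34

Days held (23 May – 29 June 2028): 38 out of 366
Tax = €75000 × 1.25% × 38/366 = €97.3361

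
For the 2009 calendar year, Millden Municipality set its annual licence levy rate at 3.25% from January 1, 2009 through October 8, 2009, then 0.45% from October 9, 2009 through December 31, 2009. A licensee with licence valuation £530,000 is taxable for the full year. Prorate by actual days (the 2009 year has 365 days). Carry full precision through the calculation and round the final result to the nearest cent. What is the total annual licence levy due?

£13,809.77

January 1 – October 8, 2009: 281 days at 3.25% → £530,000 × 3.25% × 281/365 = £13,260.8904
October 9 – December 31, 2009: 84 days at 0.45% → £530,000 × 0.45% × 84/365 = £548.8767
Total = £13,809.7671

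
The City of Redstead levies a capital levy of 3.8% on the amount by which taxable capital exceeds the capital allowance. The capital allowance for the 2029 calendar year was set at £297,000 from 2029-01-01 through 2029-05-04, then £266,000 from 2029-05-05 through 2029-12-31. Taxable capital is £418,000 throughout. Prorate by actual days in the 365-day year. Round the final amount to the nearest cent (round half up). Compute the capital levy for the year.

2029-01-01 to 2029-05-04: 124 days, exemption £297,000 → (£418,000 − £297,000) × 3.8% × 124/365 = £1,562.0603
2029-05-05 to 2029-12-31: 241 days, exemption £266,000 → (£418,000 − £266,000) × 3.8% × 241/365 = £3,813.7425
Total = £5,375.8027

£5,375.80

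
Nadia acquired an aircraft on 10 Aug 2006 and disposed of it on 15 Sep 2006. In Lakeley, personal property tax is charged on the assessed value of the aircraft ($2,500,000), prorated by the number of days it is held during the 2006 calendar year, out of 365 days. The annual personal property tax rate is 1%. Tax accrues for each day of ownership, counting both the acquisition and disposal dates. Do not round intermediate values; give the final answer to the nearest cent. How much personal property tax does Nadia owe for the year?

$2,534.25

Days held (10 Aug – 15 Sep 2006): 37 out of 365
Tax = $2,500,000 × 1% × 37/365 = $2,534.2466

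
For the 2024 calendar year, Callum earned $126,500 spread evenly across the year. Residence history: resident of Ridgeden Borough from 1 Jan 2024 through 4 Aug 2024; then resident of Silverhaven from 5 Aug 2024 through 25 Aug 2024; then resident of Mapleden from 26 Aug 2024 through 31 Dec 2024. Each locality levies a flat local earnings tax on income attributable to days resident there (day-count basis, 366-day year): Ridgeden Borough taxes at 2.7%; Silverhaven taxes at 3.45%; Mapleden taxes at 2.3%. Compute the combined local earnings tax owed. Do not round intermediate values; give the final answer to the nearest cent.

Ridgeden Borough, 1 Jan – 4 Aug 2024: 217 days → $126,500 × 2.7% × 217/366 = $2,025.0369
Silverhaven, 5 Aug – 25 Aug 2024: 21 days → $126,500 × 3.45% × 21/366 = $250.4078
Mapleden, 26 Aug – 31 Dec 2024: 128 days → $126,500 × 2.3% × 128/366 = $1,017.5301
Total = $3,292.9747

$3,292.97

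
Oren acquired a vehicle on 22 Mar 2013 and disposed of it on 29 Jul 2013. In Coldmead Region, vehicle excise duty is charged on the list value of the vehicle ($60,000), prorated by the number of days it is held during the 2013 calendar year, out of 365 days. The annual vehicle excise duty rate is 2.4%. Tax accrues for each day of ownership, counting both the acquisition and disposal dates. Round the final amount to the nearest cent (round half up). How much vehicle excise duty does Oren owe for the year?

Days held (22 Mar – 29 Jul 2013): 130 out of 365
Tax = $60,000 × 2.4% × 130/365 = $512.8767

$512.88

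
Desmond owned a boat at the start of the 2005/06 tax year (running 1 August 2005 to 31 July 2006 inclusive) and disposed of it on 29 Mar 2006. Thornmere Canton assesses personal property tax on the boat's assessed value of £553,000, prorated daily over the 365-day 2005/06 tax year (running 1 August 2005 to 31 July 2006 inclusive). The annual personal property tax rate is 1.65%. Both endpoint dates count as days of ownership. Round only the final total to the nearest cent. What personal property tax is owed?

Days held (1 Aug 2005 – 29 Mar 2006): 241 out of 365
Tax = £553,000 × 1.65% × 241/365 = £6,024.6699

£6,024.67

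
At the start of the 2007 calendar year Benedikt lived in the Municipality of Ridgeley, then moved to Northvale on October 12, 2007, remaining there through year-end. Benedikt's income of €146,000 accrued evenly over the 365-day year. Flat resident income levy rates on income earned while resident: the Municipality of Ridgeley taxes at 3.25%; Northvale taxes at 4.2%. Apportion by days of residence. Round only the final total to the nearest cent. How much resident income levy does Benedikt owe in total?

The Municipality of Ridgeley, January 1 – October 11, 2007: 284 days → €146,000 × 3.25% × 284/365 = €3,692.0000
Northvale, October 12 – December 31, 2007: 81 days → €146,000 × 4.2% × 81/365 = €1,360.8000
Total = €5,052.8000

€5,052.80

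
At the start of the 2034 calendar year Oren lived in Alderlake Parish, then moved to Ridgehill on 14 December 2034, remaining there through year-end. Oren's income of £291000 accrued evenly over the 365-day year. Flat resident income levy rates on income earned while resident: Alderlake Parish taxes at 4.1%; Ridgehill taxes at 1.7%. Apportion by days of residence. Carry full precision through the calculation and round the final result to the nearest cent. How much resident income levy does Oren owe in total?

Alderlake Parish, 1 January – 13 December 2034: 347 days → £291000 × 4.1% × 347/365 = £11342.6219
Ridgehill, 14 December – 31 December 2034: 18 days → £291000 × 1.7% × 18/365 = £243.9616
Total = £11586.5836

£11586.58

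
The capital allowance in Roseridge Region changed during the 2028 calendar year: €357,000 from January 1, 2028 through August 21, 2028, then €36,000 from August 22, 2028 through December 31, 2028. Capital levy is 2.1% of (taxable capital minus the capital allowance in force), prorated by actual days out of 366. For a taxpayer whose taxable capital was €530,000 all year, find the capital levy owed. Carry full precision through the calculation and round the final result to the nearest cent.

€6,064.18

January 1 – August 21, 2028: 234 days, exemption €357,000 → (€530,000 − €357,000) × 2.1% × 234/366 = €2,322.7377
August 22 – December 31, 2028: 132 days, exemption €36,000 → (€530,000 − €36,000) × 2.1% × 132/366 = €3,741.4426
Total = €6,064.1803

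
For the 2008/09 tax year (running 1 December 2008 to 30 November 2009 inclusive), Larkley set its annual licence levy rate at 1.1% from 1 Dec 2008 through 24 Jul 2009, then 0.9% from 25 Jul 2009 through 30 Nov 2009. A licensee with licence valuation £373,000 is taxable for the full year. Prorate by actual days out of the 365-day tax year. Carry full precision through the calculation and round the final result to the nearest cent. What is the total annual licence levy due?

£3,839.35

1 Dec 2008 – 24 Jul 2009: 236 days at 1.1% → £373,000 × 1.1% × 236/365 = £2,652.8986
25 Jul – 30 Nov 2009: 129 days at 0.9% → £373,000 × 0.9% × 129/365 = £1,186.4466
Total = £3,839.3452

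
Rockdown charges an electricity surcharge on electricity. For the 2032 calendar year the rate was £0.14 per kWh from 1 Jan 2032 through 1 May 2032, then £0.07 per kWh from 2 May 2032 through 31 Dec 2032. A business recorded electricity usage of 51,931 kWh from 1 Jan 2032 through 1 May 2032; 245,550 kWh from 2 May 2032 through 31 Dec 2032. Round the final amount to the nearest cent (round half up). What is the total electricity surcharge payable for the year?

£24,458.84

1 Jan – 1 May 2032: 51,931 kWh at £0.14/kWh → £7,270.34
2 May – 31 Dec 2032: 245,550 kWh at £0.07/kWh → £17,188.50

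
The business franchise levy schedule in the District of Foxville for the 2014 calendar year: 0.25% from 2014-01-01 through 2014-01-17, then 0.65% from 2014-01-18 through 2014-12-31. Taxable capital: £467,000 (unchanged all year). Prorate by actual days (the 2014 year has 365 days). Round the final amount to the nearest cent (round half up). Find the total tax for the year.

£2,948.50

2014-01-01 to 2014-01-17: 17 days at 0.25% → £467,000 × 0.25% × 17/365 = £54.3767
2014-01-18 to 2014-12-31: 348 days at 0.65% → £467,000 × 0.65% × 348/365 = £2,894.1205
Total = £2,948.4973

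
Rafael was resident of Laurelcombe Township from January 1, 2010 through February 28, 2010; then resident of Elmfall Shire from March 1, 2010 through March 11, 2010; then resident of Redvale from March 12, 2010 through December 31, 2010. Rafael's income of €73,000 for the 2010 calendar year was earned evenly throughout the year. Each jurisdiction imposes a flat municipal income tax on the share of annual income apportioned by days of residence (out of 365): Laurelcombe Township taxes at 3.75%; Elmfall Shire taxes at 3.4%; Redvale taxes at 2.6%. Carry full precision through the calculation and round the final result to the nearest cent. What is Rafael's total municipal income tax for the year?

€2,051.30

Laurelcombe Township, January 1 – February 28, 2010: 59 days → €73,000 × 3.75% × 59/365 = €442.5000
Elmfall Shire, March 1 – March 11, 2010: 11 days → €73,000 × 3.4% × 11/365 = €74.8000
Redvale, March 12 – December 31, 2010: 295 days → €73,000 × 2.6% × 295/365 = €1,534.0000
Total = €2,051.3000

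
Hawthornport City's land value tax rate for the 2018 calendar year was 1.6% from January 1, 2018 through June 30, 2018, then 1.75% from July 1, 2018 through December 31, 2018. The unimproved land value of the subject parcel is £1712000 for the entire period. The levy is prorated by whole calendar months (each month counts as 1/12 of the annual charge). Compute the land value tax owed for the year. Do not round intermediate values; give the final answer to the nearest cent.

January 1 – June 30, 2018: 6 months at 1.6% → £1712000 × 1.6% × 6/12 = £13696.0000
July 1 – December 31, 2018: 6 months at 1.75% → £1712000 × 1.75% × 6/12 = £14980.0000
Total = £28676.0000

£28676.00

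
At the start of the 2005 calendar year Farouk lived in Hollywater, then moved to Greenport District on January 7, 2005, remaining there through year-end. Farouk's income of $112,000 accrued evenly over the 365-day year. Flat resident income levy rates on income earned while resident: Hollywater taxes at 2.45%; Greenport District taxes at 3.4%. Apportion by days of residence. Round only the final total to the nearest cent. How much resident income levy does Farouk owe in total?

$3,790.51

Hollywater, January 1 – January 6, 2005: 6 days → $112,000 × 2.45% × 6/365 = $45.1068
Greenport District, January 7 – December 31, 2005: 359 days → $112,000 × 3.4% × 359/365 = $3,745.4027
Total = $3,790.5096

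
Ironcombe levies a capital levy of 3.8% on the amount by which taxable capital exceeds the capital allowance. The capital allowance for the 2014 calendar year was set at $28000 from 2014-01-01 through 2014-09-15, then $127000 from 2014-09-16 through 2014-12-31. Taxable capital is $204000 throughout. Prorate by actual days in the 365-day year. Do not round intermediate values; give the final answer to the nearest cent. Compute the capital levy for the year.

$5585.17

2014-01-01 to 2014-09-15: 258 days, exemption $28000 → ($204000 − $28000) × 3.8% × 258/365 = $4727.4082
2014-09-16 to 2014-12-31: 107 days, exemption $127000 → ($204000 − $127000) × 3.8% × 107/365 = $857.7589
Total = $5585.1671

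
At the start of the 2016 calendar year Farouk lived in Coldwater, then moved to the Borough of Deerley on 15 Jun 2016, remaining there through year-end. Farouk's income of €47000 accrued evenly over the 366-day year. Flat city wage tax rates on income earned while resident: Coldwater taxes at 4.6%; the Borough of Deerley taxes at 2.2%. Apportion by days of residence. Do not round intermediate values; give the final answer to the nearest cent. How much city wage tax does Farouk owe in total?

Coldwater, 1 Jan – 14 Jun 2016: 166 days → €47000 × 4.6% × 166/366 = €980.5792
The Borough of Deerley, 15 Jun – 31 Dec 2016: 200 days → €47000 × 2.2% × 200/366 = €565.0273
Total = €1545.6066

€1545.61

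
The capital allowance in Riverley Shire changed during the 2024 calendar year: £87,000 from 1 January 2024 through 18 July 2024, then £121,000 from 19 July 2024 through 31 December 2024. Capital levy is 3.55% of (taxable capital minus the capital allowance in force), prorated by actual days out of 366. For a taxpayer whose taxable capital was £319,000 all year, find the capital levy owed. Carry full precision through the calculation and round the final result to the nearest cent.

£7,688.56

1 January – 18 July 2024: 200 days, exemption £87,000 → (£319,000 − £87,000) × 3.55% × 200/366 = £4,500.5464
19 July – 31 December 2024: 166 days, exemption £121,000 → (£319,000 − £121,000) × 3.55% × 166/366 = £3,188.0164
Total = £7,688.5628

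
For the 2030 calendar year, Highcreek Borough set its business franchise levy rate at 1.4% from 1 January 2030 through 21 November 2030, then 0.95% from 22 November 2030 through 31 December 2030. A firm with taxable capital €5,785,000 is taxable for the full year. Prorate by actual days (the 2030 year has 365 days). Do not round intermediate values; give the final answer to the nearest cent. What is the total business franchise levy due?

1 January – 21 November 2030: 325 days at 1.4% → €5,785,000 × 1.4% × 325/365 = €72,114.3836
22 November – 31 December 2030: 40 days at 0.95% → €5,785,000 × 0.95% × 40/365 = €6,022.7397
Total = €78,137.1233

€78,137.12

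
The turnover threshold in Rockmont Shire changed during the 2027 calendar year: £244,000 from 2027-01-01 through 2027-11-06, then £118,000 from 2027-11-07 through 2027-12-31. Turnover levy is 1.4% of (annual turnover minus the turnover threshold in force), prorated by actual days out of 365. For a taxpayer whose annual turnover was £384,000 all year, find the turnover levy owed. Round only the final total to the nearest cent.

2027-01-01 to 2027-11-06: 310 days, exemption £244,000 → (£384,000 − £244,000) × 1.4% × 310/365 = £1,664.6575
2027-11-07 to 2027-12-31: 55 days, exemption £118,000 → (£384,000 − £118,000) × 1.4% × 55/365 = £561.1507
Total = £2,225.8082

£2,225.81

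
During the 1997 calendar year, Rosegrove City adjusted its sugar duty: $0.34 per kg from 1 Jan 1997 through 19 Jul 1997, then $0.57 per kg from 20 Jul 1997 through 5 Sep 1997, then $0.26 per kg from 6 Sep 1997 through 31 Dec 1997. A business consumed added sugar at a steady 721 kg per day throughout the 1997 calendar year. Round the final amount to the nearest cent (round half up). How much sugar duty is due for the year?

1 Jan – 19 Jul 1997: 200 days × 721 kg/day = 144,200 kg at $0.34/kg → $49028.00
20 Jul – 5 Sep 1997: 48 days × 721 kg/day = 34,608 kg at $0.57/kg → $19726.56
6 Sep – 31 Dec 1997: 117 days × 721 kg/day = 84,357 kg at $0.26/kg → $21932.82

$90687.38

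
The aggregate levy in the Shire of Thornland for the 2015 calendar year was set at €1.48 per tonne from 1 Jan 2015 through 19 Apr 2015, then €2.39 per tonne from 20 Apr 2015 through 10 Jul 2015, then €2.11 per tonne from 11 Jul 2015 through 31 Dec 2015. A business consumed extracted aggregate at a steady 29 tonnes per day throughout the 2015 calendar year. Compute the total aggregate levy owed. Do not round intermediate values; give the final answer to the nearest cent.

1 Jan – 19 Apr 2015: 109 days × 29 tonnes/day = 3,161 tonnes at €1.48/tonne → €4,678.28
20 Apr – 10 Jul 2015: 82 days × 29 tonnes/day = 2,378 tonnes at €2.39/tonne → €5,683.42
11 Jul – 31 Dec 2015: 174 days × 29 tonnes/day = 5,046 tonnes at €2.11/tonne → €10,647.06

€21,008.76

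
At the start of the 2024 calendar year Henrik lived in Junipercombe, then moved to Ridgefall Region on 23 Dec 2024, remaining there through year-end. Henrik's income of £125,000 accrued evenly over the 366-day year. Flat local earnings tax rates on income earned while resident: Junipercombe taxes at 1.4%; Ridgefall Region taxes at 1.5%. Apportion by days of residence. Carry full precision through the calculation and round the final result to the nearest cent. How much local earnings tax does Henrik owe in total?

Junipercombe, 1 Jan – 22 Dec 2024: 357 days → £125,000 × 1.4% × 357/366 = £1,706.9672
Ridgefall Region, 23 Dec – 31 Dec 2024: 9 days → £125,000 × 1.5% × 9/366 = £46.1066
Total = £1,753.0738

£1,753.07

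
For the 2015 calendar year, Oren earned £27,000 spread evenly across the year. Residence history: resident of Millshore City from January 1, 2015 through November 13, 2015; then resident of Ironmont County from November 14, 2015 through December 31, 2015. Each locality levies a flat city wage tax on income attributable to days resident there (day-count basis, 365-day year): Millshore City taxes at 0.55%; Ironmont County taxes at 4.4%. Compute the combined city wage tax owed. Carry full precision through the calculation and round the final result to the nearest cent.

£285.20

Millshore City, January 1 – November 13, 2015: 317 days → £27,000 × 0.55% × 317/365 = £128.9712
Ironmont County, November 14 – December 31, 2015: 48 days → £27,000 × 4.4% × 48/365 = £156.2301
Total = £285.2014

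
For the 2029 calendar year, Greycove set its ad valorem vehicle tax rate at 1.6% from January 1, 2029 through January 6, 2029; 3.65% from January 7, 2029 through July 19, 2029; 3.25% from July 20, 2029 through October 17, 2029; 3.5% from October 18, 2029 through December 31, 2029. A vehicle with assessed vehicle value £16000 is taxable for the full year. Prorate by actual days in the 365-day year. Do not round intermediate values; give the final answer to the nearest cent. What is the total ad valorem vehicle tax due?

£557.90

January 1 – January 6, 2029: 6 days at 1.6% → £16000 × 1.6% × 6/365 = £4.2082
January 7 – July 19, 2029: 194 days at 3.65% → £16000 × 3.65% × 194/365 = £310.4000
July 20 – October 17, 2029: 90 days at 3.25% → £16000 × 3.25% × 90/365 = £128.2192
October 18 – December 31, 2029: 75 days at 3.5% → £16000 × 3.5% × 75/365 = £115.0685
Total = £557.8959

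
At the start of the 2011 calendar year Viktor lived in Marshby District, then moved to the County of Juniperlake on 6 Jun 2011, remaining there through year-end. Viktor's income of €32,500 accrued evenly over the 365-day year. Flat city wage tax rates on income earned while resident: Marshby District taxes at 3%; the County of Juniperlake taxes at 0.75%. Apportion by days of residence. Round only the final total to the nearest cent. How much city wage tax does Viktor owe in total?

Marshby District, 1 Jan – 5 Jun 2011: 156 days → €32,500 × 3% × 156/365 = €416.7123
The County of Juniperlake, 6 Jun – 31 Dec 2011: 209 days → €32,500 × 0.75% × 209/365 = €139.5719
Total = €556.2842

€556.28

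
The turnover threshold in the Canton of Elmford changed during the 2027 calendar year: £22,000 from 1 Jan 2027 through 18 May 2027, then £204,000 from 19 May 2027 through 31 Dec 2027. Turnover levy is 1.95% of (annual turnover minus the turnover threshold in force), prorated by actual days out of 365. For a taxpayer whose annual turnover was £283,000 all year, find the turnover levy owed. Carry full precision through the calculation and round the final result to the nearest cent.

£2,882.31

1 Jan – 18 May 2027: 138 days, exemption £22,000 → (£283,000 − £22,000) × 1.95% × 138/365 = £1,924.2493
19 May – 31 Dec 2027: 227 days, exemption £204,000 → (£283,000 − £204,000) × 1.95% × 227/365 = £958.0644
Total = £2,882.3137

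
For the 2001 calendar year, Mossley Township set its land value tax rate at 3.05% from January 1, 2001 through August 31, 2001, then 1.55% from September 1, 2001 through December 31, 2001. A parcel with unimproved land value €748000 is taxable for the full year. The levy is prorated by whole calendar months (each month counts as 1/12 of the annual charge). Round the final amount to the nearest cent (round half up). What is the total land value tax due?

January 1 – August 31, 2001: 8 months at 3.05% → €748000 × 3.05% × 8/12 = €15209.3333
September 1 – December 31, 2001: 4 months at 1.55% → €748000 × 1.55% × 4/12 = €3864.6667
Total = €19074.0000

€19074.00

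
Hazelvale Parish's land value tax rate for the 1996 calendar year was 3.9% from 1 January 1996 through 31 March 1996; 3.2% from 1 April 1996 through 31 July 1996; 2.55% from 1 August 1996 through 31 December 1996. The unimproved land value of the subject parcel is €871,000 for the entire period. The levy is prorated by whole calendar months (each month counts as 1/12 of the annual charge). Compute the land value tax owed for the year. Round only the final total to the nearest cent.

1 January – 31 March 1996: 3 months at 3.9% → €871,000 × 3.9% × 3/12 = €8,492.2500
1 April – 31 July 1996: 4 months at 3.2% → €871,000 × 3.2% × 4/12 = €9,290.6667
1 August – 31 December 1996: 5 months at 2.55% → €871,000 × 2.55% × 5/12 = €9,254.3750
Total = €27,037.2917

€27,037.29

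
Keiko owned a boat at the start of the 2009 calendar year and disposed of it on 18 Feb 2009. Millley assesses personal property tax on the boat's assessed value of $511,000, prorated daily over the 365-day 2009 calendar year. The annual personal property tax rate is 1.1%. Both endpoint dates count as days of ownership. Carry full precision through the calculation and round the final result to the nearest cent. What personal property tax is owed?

Days held (1 Jan – 18 Feb 2009): 49 out of 365
Tax = $511,000 × 1.1% × 49/365 = $754.6000

$754.60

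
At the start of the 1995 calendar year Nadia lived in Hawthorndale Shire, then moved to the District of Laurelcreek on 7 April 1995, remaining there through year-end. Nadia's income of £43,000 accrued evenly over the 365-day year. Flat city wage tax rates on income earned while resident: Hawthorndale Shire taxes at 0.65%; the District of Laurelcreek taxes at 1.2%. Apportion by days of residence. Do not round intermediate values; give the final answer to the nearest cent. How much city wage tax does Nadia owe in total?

Hawthorndale Shire, 1 January – 6 April 1995: 96 days → £43,000 × 0.65% × 96/365 = £73.5123
The District of Laurelcreek, 7 April – 31 December 1995: 269 days → £43,000 × 1.2% × 269/365 = £380.2849
Total = £453.7973

£453.80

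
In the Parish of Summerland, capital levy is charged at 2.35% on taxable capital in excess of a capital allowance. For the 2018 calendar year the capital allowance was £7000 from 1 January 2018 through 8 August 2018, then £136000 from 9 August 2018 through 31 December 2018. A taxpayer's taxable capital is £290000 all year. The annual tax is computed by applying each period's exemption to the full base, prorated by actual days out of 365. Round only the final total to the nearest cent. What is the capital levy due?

£5446.21

1 January – 8 August 2018: 220 days, exemption £7000 → (£290000 − £7000) × 2.35% × 220/365 = £4008.5205
9 August – 31 December 2018: 145 days, exemption £136000 → (£290000 − £136000) × 2.35% × 145/365 = £1437.6849
Total = £5446.2055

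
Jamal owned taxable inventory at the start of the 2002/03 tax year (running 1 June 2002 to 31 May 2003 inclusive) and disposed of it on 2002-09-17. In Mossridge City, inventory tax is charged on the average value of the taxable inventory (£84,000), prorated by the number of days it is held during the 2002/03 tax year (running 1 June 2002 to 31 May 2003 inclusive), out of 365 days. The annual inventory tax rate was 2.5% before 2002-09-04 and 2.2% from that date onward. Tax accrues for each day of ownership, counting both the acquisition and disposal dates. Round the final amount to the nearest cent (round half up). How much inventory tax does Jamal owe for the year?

2002-06-01 to 2002-09-03: 95 days at 2.5% → £84,000 × 2.5% × 95/365 = £546.5753
2002-09-04 to 2002-09-17: 14 days at 2.2% → £84,000 × 2.2% × 14/365 = £70.8822
Total = £617.4575

£617.46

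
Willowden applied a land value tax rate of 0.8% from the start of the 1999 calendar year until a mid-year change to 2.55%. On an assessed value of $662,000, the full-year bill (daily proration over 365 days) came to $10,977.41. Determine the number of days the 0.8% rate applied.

Let d = days at the first rate; then 365 − d days at the second rate.
$662,000 × [0.8%·d + 2.55%·(365−d)] / 365 = $10,977.41
Solving gives d = 186, so the new rate took effect on 6 Jul 1999.

186 days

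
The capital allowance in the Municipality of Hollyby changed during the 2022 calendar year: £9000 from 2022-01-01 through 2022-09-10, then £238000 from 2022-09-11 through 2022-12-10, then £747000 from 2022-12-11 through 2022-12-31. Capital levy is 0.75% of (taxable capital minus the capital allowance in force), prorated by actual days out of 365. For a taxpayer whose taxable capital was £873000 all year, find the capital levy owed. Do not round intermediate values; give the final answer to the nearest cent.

£5733.35

2022-01-01 to 2022-09-10: 253 days, exemption £9000 → (£873000 − £9000) × 0.75% × 253/365 = £4491.6164
2022-09-11 to 2022-12-10: 91 days, exemption £238000 → (£873000 − £238000) × 0.75% × 91/365 = £1187.3630
2022-12-11 to 2022-12-31: 21 days, exemption £747000 → (£873000 − £747000) × 0.75% × 21/365 = £54.3699
Total = £5733.3493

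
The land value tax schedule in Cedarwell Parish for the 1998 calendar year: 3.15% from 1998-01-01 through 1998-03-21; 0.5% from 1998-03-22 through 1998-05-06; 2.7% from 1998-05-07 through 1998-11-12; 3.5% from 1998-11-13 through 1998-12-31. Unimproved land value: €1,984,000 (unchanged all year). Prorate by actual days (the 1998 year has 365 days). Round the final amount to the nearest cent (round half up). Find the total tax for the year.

€52,154.74

1998-01-01 to 1998-03-21: 80 days at 3.15% → €1,984,000 × 3.15% × 80/365 = €13,697.7534
1998-03-22 to 1998-05-06: 46 days at 0.5% → €1,984,000 × 0.5% × 46/365 = €1,250.1918
1998-05-07 to 1998-11-12: 190 days at 2.7% → €1,984,000 × 2.7% × 190/365 = €27,884.7123
1998-11-13 to 1998-12-31: 49 days at 3.5% → €1,984,000 × 3.5% × 49/365 = €9,322.0822
Total = €52,154.7397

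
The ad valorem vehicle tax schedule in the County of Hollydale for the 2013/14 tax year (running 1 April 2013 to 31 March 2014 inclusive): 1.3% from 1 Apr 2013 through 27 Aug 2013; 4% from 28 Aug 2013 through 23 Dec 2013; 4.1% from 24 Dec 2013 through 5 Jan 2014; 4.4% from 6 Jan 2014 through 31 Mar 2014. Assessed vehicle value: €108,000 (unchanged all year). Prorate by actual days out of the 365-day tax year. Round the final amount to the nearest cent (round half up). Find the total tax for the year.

€3,234.08

1 Apr – 27 Aug 2013: 149 days at 1.3% → €108,000 × 1.3% × 149/365 = €573.1397
28 Aug – 23 Dec 2013: 118 days at 4% → €108,000 × 4% × 118/365 = €1,396.6027
24 Dec 2013 – 5 Jan 2014: 13 days at 4.1% → €108,000 × 4.1% × 13/365 = €157.7096
6 Jan – 31 Mar 2014: 85 days at 4.4% → €108,000 × 4.4% × 85/365 = €1,106.6301
Total = €3,234.0822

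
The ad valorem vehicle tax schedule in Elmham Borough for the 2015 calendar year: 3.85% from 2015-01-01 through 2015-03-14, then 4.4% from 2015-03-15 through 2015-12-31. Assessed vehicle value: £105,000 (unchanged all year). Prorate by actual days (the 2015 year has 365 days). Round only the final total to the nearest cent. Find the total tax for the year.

£4,504.50

2015-01-01 to 2015-03-14: 73 days at 3.85% → £105,000 × 3.85% × 73/365 = £808.5000
2015-03-15 to 2015-12-31: 292 days at 4.4% → £105,000 × 4.4% × 292/365 = £3,696.0000
Total = £4,504.5000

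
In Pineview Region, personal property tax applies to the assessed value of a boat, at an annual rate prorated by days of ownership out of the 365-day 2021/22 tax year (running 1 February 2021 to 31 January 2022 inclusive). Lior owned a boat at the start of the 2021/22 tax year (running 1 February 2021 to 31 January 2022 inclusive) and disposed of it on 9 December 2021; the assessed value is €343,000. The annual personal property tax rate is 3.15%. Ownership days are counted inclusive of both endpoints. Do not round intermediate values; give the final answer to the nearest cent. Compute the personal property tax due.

€9,235.63

Days held (1 February – 9 December 2021): 312 out of 365
Tax = €343,000 × 3.15% × 312/365 = €9,235.6274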